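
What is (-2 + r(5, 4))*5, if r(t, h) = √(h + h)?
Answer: -10 + 10*√2 ≈ 4.1421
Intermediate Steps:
r(t, h) = √2*√h (r(t, h) = √(2*h) = √2*√h)
(-2 + r(5, 4))*5 = (-2 + √2*√4)*5 = (-2 + √2*2)*5 = (-2 + 2*√2)*5 = -10 + 10*√2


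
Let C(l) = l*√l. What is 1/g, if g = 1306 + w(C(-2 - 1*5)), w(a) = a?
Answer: 1306/1705979 + 7*I*√7/1705979 ≈ 0.00076554 + 1.0856e-5*I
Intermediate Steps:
C(l) = l^(3/2)
g = 1306 - 7*I*√7 (g = 1306 + (-2 - 1*5)^(3/2) = 1306 + (-2 - 5)^(3/2) = 1306 + (-7)^(3/2) = 1306 - 7*I*√7 ≈ 1306.0 - 18.52*I)
1/g = 1/(1306 - 7*I*√7)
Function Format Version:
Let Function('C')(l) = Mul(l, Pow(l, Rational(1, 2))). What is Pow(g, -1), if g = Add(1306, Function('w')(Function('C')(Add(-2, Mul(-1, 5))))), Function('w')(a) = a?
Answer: Add(Rational(1306, 1705979), Mul(Rational(7, 1705979), I, Pow(7, Rational(1, 2)))) ≈ Add(0.00076554, Mul(1.0856e-5, I))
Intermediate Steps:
Function('C')(l) = Pow(l, Rational(3, 2))
g = Add(1306, Mul(-7, I, Pow(7, Rational(1, 2)))) (g = Add(1306, Pow(Add(-2, Mul(-1, 5)), Rational(3, 2))) = Add(1306, Pow(Add(-2, -5), Rational(3, 2))) = Add(1306, Pow(-7, Rational(3, 2))) = Add(1306, Mul(-7, I, Pow(7, Rational(1, 2)))) ≈ Add(1306.0, Mul(-18.520, I)))
Pow(g, -1) = Pow(Add(1306, Mul(-7, I, Pow(7, Rational(1, 2)))), -1)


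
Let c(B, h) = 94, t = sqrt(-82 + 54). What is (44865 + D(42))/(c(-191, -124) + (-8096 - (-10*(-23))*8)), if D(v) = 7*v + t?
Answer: -45159/9842 - I*sqrt(7)/4921 ≈ -4.5884 - 0.00053765*I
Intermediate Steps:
t = 2*I*sqrt(7) (t = sqrt(-28) = 2*I*sqrt(7) ≈ 5.2915*I)
D(v) = 7*v + 2*I*sqrt(7)
(44865 + D(42))/(c(-191, -124) + (-8096 - (-10*(-23))*8)) = (44865 + (7*42 + 2*I*sqrt(7)))/(94 + (-8096 - (-10*(-23))*8)) = (44865 + (294 + 2*I*sqrt(7)))/(94 + (-8096 - 230*8)) = (45159 + 2*I*sqrt(7))/(94 + (-8096 - 1*1840)) = (45159 + 2*I*sqrt(7))/(94 + (-8096 - 1840)) = (45159 + 2*I*sqrt(7))/(94 - 9936) = (45159 + 2*I*sqrt(7))/(-9842) = (45159 + 2*I*sqrt(7))*(-1/9842) = -45159/9842 - I*sqrt(7)/4921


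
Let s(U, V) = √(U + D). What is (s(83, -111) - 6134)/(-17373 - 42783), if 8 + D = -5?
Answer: 3067/30078 - √70/60156 ≈ 0.10183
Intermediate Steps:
D = -13 (D = -8 - 5 = -13)
s(U, V) = √(-13 + U) (s(U, V) = √(U - 13) = √(-13 + U))
(s(83, -111) - 6134)/(-17373 - 42783) = (√(-13 + 83) - 6134)/(-17373 - 42783) = (√70 - 6134)/(-60156) = (-6134 + √70)*(-1/60156) = 3067/30078 - √70/60156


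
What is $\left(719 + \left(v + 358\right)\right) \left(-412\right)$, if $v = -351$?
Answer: $-299112$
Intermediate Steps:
$\left(719 + \left(v + 358\right)\right) \left(-412\right) = \left(719 + \left(-351 + 358\right)\right) \left(-412\right) = \left(719 + 7\right) \left(-412\right) = 726 \left(-412\right) = -299112$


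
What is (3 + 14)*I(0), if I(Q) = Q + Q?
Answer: 0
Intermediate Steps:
I(Q) = 2*Q
(3 + 14)*I(0) = (3 + 14)*(2*0) = 17*0 = 0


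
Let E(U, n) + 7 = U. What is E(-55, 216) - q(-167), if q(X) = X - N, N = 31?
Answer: 136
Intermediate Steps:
E(U, n) = -7 + U
q(X) = -31 + X (q(X) = X - 1*31 = X - 31 = -31 + X)
E(-55, 216) - q(-167) = (-7 - 55) - (-31 - 167) = -62 - 1*(-198) = -62 + 198 = 136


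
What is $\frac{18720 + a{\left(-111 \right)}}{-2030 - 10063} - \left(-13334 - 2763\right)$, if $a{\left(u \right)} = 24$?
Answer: $\frac{64880759}{4031} \approx 16095.0$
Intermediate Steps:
$\frac{18720 + a{\left(-111 \right)}}{-2030 - 10063} - \left(-13334 - 2763\right) = \frac{18720 + 24}{-2030 - 10063} - \left(-13334 - 2763\right) = \frac{18744}{-12093} - \left(-13334 - 2763\right) = 18744 \left(- \frac{1}{12093}\right) - -16097 = - \frac{6248}{4031} + 16097 = \frac{64880759}{4031}$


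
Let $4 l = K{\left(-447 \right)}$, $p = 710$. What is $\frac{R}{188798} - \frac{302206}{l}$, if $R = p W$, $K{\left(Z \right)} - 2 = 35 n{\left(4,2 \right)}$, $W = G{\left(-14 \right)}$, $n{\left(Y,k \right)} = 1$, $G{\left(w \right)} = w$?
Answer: $- \frac{114111960666}{3492763} \approx -32671.0$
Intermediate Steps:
$W = -14$
$K{\left(Z \right)} = 37$ ($K{\left(Z \right)} = 2 + 35 \cdot 1 = 2 + 35 = 37$)
$R = -9940$ ($R = 710 \left(-14\right) = -9940$)
$l = \frac{37}{4}$ ($l = \frac{1}{4} \cdot 37 = \frac{37}{4} \approx 9.25$)
$\frac{R}{188798} - \frac{302206}{l} = - \frac{9940}{188798} - \frac{302206}{\frac{37}{4}} = \left(-9940\right) \frac{1}{188798} - \frac{1208824}{37} = - \frac{4970}{94399} - \frac{1208824}{37} = - \frac{114111960666}{3492763}$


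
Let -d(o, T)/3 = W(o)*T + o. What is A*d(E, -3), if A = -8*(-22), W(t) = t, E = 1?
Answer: 1056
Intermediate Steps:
d(o, T) = -3*o - 3*T*o (d(o, T) = -3*(o*T + o) = -3*(T*o + o) = -3*(o + T*o) = -3*o - 3*T*o)
A = 176
A*d(E, -3) = 176*(3*1*(-1 - 1*(-3))) = 176*(3*1*(-1 + 3)) = 176*(3*1*2) = 176*6 = 1056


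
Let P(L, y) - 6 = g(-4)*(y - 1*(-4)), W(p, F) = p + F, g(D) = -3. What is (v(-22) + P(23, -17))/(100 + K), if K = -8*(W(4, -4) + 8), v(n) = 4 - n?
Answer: 71/36 ≈ 1.9722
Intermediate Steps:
W(p, F) = F + p
P(L, y) = -6 - 3*y (P(L, y) = 6 - 3*(y - 1*(-4)) = 6 - 3*(y + 4) = 6 - 3*(4 + y) = 6 + (-12 - 3*y) = -6 - 3*y)
K = -64 (K = -8*((-4 + 4) + 8) = -8*(0 + 8) = -8*8 = -64)
(v(-22) + P(23, -17))/(100 + K) = ((4 - 1*(-22)) + (-6 - 3*(-17)))/(100 - 64) = ((4 + 22) + (-6 + 51))/36 = (26 + 45)*(1/36) = 71*(1/36) = 71/36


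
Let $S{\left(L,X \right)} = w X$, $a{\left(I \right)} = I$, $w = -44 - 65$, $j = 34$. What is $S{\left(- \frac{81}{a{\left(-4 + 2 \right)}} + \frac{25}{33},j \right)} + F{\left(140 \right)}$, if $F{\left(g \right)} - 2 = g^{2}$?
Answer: $15896$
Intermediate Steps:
$w = -109$
$S{\left(L,X \right)} = - 109 X$
$F{\left(g \right)} = 2 + g^{2}$
$S{\left(- \frac{81}{a{\left(-4 + 2 \right)}} + \frac{25}{33},j \right)} + F{\left(140 \right)} = \left(-109\right) 34 + \left(2 + 140^{2}\right) = -3706 + \left(2 + 19600\right) = -3706 + 19602 = 15896$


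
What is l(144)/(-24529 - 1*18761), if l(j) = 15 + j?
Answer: -53/14430 ≈ -0.0036729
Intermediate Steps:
l(144)/(-24529 - 1*18761) = (15 + 144)/(-24529 - 1*18761) = 159/(-24529 - 18761) = 159/(-43290) = 159*(-1/43290) = -53/14430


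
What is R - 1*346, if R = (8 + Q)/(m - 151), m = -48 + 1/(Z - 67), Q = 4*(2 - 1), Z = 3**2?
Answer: -3994574/11543 ≈ -346.06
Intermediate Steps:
Z = 9
Q = 4 (Q = 4*1 = 4)
m = -2785/58 (m = -48 + 1/(9 - 67) = -48 + 1/(-58) = -48 - 1/58 = -2785/58 ≈ -48.017)
R = -696/11543 (R = (8 + 4)/(-2785/58 - 151) = 12/(-11543/58) = 12*(-58/11543) = -696/11543 ≈ -0.060296)
R - 1*346 = -696/11543 - 1*346 = -696/11543 - 346 = -3994574/11543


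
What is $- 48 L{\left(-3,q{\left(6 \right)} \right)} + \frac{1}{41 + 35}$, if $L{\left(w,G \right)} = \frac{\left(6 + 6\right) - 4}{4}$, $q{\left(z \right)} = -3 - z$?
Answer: $- \frac{7295}{76} \approx -95.987$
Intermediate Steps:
$L{\left(w,G \right)} = 2$ ($L{\left(w,G \right)} = \left(12 - 4\right) \frac{1}{4} = 8 \cdot \frac{1}{4} = 2$)
$- 48 L{\left(-3,q{\left(6 \right)} \right)} + \frac{1}{41 + 35} = \left(-48\right) 2 + \frac{1}{41 + 35} = -96 + \frac{1}{76} = - \frac{7295}{76}$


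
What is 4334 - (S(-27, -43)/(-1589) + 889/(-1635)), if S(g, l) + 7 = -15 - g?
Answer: 11261217806/2598015 ≈ 4334.5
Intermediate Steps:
S(g, l) = -22 - g (S(g, l) = -7 + (-15 - g) = -22 - g)
4334 - (S(-27, -43)/(-1589) + 889/(-1635)) = 4334 - ((-22 - 1*(-27))/(-1589) + 889/(-1635)) = 4334 - ((-22 + 27)*(-1/1589) + 889*(-1/1635)) = 4334 - (5*(-1/1589) - 889/1635) = 4334 - (-5/1589 - 889/1635) = 4334 - 1*(-1420796/2598015) = 4334 + 1420796/2598015 = 11261217806/2598015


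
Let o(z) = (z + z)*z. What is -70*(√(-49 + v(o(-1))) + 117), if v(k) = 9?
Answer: -8190 - 140*I*√10 ≈ -8190.0 - 442.72*I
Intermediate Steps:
o(z) = 2*z² (o(z) = (2*z)*z = 2*z²)
-70*(√(-49 + v(o(-1))) + 117) = -70*(√(-49 + 9) + 117) = -70*(√(-40) + 117) = -70*(2*I*√10 + 117) = -70*(117 + 2*I*√10) = -8190 - 140*I*√10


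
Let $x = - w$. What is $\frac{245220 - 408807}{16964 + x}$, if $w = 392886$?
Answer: $\frac{163587}{375922} \approx 0.43516$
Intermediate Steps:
$x = -392886$ ($x = \left(-1\right) 392886 = -392886$)
$\frac{245220 - 408807}{16964 + x} = \frac{245220 - 408807}{16964 - 392886} = - \frac{163587}{-375922} = \left(-163587\right) \left(- \frac{1}{375922}\right) = \frac{163587}{375922}$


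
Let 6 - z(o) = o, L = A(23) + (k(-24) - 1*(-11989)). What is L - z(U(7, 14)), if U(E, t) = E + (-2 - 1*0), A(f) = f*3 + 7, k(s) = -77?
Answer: 11987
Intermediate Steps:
A(f) = 7 + 3*f (A(f) = 3*f + 7 = 7 + 3*f)
U(E, t) = -2 + E (U(E, t) = E + (-2 + 0) = E - 2 = -2 + E)
L = 11988 (L = (7 + 3*23) + (-77 - 1*(-11989)) = (7 + 69) + (-77 + 11989) = 76 + 11912 = 11988)
z(o) = 6 - o
L - z(U(7, 14)) = 11988 - (6 - (-2 + 7)) = 11988 - (6 - 1*5) = 11988 - (6 - 5) = 11988 - 1*1 = 11988 - 1 = 11987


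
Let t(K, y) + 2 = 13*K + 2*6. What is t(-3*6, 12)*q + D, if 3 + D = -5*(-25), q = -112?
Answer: 25210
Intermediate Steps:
D = 122 (D = -3 - 5*(-25) = -3 + 125 = 122)
t(K, y) = 10 + 13*K (t(K, y) = -2 + (13*K + 2*6) = -2 + (13*K + 12) = -2 + (12 + 13*K) = 10 + 13*K)
t(-3*6, 12)*q + D = (10 + 13*(-3*6))*(-112) + 122 = (10 + 13*(-18))*(-112) + 122 = (10 - 234)*(-112) + 122 = -224*(-112) + 122 = 25088 + 122 = 25210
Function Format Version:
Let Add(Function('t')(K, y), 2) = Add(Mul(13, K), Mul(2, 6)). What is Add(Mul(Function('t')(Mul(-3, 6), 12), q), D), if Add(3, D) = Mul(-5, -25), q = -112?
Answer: 25210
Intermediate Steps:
D = 122 (D = Add(-3, Mul(-5, -25)) = Add(-3, 125) = 122)
Function('t')(K, y) = Add(10, Mul(13, K)) (Function('t')(K, y) = Add(-2, Add(Mul(13, K), Mul(2, 6))) = Add(-2, Add(Mul(13, K), 12)) = Add(-2, Add(12, Mul(13, K))) = Add(10, Mul(13, K)))
Add(Mul(Function('t')(Mul(-3, 6), 12), q), D) = Add(Mul(Add(10, Mul(13, Mul(-3, 6))), -112), 122) = Add(Mul(Add(10, Mul(13, -18)), -112), 122) = Add(Mul(Add(10, -234), -112), 122) = Add(Mul(-224, -112), 122) = Add(25088, 122) = 25210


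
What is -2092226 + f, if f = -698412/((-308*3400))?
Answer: -49794962927/23800 ≈ -2.0922e+6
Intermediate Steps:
f = 15873/23800 (f = -698412/(-1047200) = -698412*(-1/1047200) = 15873/23800 ≈ 0.66693)
-2092226 + f = -2092226 + 15873/23800 = -49794962927/23800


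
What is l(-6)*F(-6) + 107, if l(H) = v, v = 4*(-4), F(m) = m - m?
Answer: 107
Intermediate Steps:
F(m) = 0
v = -16
l(H) = -16
l(-6)*F(-6) + 107 = -16*0 + 107 = 0 + 107 = 107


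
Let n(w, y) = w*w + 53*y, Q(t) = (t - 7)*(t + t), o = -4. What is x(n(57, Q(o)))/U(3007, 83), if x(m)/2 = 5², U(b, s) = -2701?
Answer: -50/2701 ≈ -0.018512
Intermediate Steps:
Q(t) = 2*t*(-7 + t) (Q(t) = (-7 + t)*(2*t) = 2*t*(-7 + t))
n(w, y) = w² + 53*y
x(m) = 50 (x(m) = 2*5² = 2*25 = 50)
x(n(57, Q(o)))/U(3007, 83) = 50/(-2701) = 50*(-1/2701) = -50/2701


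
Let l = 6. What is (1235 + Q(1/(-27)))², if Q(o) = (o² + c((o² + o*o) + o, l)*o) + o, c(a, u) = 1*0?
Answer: 810520283521/531441 ≈ 1.5251e+6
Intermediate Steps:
c(a, u) = 0
Q(o) = o + o² (Q(o) = (o² + 0*o) + o = (o² + 0) + o = o² + o = o + o²)
(1235 + Q(1/(-27)))² = (1235 + (1 + 1/(-27))/(-27))² = (1235 - (1 - 1/27)/27)² = (1235 - 1/27*26/27)² = (1235 - 26/729)² = (900289/729)² = 810520283521/531441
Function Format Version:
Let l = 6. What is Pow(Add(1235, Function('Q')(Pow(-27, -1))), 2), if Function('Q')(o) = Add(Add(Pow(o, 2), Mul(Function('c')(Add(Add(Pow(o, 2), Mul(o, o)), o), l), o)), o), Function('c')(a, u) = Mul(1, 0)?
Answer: Rational(810520283521, 531441) ≈ 1.5251e+6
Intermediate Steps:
Function('c')(a, u) = 0
Function('Q')(o) = Add(o, Pow(o, 2)) (Function('Q')(o) = Add(Add(Pow(o, 2), Mul(0, o)), o) = Add(Add(Pow(o, 2), 0), o) = Add(Pow(o, 2), o) = Add(o, Pow(o, 2)))
Pow(Add(1235, Function('Q')(Pow(-27, -1))), 2) = Pow(Add(1235, Mul(Pow(-27, -1), Add(1, Pow(-27, -1)))), 2) = Pow(Add(1235, Mul(Rational(-1, 27), Add(1, Rational(-1, 27)))), 2) = Pow(Add(1235, Mul(Rational(-1, 27), Rational(26, 27))), 2) = Pow(Add(1235, Rational(-26, 729)), 2) = Pow(Rational(900289, 729), 2) = Rational(810520283521, 531441)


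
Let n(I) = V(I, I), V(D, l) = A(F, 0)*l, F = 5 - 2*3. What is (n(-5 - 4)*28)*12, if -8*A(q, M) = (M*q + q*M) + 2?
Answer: 756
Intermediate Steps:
F = -1 (F = 5 - 6 = -1)
A(q, M) = -¼ - M*q/4 (A(q, M) = -((M*q + q*M) + 2)/8 = -((M*q + M*q) + 2)/8 = -(2*M*q + 2)/8 = -(2 + 2*M*q)/8 = -¼ - M*q/4)
V(D, l) = -l/4 (V(D, l) = (-¼ - ¼*0*(-1))*l = (-¼ + 0)*l = -l/4)
n(I) = -I/4
(n(-5 - 4)*28)*12 = (-(-5 - 4)/4*28)*12 = (-¼*(-9)*28)*12 = ((9/4)*28)*12 = 63*12 = 756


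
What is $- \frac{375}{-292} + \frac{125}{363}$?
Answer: $\frac{172625}{105996} \approx 1.6286$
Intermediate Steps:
$- \frac{375}{-292} + \frac{125}{363} = \left(-375\right) \left(- \frac{1}{292}\right) + 125 \cdot \frac{1}{363} = \frac{375}{292} + \frac{125}{363} = \frac{172625}{105996}$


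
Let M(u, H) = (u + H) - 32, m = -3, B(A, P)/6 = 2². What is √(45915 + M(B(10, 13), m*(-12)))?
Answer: √45943 ≈ 214.34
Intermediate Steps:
B(A, P) = 24 (B(A, P) = 6*2² = 6*4 = 24)
M(u, H) = -32 + H + u (M(u, H) = (H + u) - 32 = -32 + H + u)
√(45915 + M(B(10, 13), m*(-12))) = √(45915 + (-32 - 3*(-12) + 24)) = √(45915 + (-32 + 36 + 24)) = √(45915 + 28) = √45943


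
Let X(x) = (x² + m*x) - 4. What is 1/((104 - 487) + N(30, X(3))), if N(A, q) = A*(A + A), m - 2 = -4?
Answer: 1/1417 ≈ 0.00070572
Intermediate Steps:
m = -2 (m = 2 - 4 = -2)
X(x) = -4 + x² - 2*x (X(x) = (x² - 2*x) - 4 = -4 + x² - 2*x)
N(A, q) = 2*A² (N(A, q) = A*(2*A) = 2*A²)
1/((104 - 487) + N(30, X(3))) = 1/((104 - 487) + 2*30²) = 1/(-383 + 2*900) = 1/(-383 + 1800) = 1/1417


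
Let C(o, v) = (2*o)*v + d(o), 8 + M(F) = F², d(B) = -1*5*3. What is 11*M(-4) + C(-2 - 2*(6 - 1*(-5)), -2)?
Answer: 169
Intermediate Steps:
d(B) = -15 (d(B) = -5*3 = -15)
M(F) = -8 + F²
C(o, v) = -15 + 2*o*v (C(o, v) = (2*o)*v - 15 = 2*o*v - 15 = -15 + 2*o*v)
11*M(-4) + C(-2 - 2*(6 - 1*(-5)), -2) = 11*(-8 + (-4)²) + (-15 + 2*(-2 - 2*(6 - 1*(-5)))*(-2)) = 11*(-8 + 16) + (-15 + 2*(-2 - 2*(6 + 5))*(-2)) = 11*8 + (-15 + 2*(-2 - 2*11)*(-2)) = 88 + (-15 + 2*(-2 - 22)*(-2)) = 88 + (-15 + 2*(-24)*(-2)) = 88 + (-15 + 96) = 88 + 81 = 169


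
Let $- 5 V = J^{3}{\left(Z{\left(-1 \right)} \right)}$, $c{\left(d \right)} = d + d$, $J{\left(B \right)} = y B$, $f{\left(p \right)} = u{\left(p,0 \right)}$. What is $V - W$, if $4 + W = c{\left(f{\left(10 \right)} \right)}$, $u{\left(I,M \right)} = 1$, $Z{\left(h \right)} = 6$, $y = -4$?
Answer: $\frac{13834}{5} \approx 2766.8$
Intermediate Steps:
$f{\left(p \right)} = 1$
$J{\left(B \right)} = - 4 B$
$c{\left(d \right)} = 2 d$
$W = -2$ ($W = -4 + 2 \cdot 1 = -4 + 2 = -2$)
$V = \frac{13824}{5}$ ($V = - \frac{\left(\left(-4\right) 6\right)^{3}}{5} = - \frac{\left(-24\right)^{3}}{5} = \left(- \frac{1}{5}\right) \left(-13824\right) = \frac{13824}{5} \approx 2764.8$)
$V - W = \frac{13824}{5} - -2 = \frac{13824}{5} + 2 = \frac{13834}{5}$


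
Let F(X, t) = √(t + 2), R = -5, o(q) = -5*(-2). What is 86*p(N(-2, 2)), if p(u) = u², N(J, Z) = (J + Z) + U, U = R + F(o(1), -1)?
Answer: 1376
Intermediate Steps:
o(q) = 10
F(X, t) = √(2 + t)
U = -4 (U = -5 + √(2 - 1) = -5 + √1 = -5 + 1 = -4)
N(J, Z) = -4 + J + Z (N(J, Z) = (J + Z) - 4 = -4 + J + Z)
86*p(N(-2, 2)) = 86*(-4 - 2 + 2)² = 86*(-4)² = 86*16 = 1376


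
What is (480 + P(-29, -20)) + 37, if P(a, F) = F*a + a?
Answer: 1068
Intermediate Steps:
P(a, F) = a + F*a
(480 + P(-29, -20)) + 37 = (480 - 29*(1 - 20)) + 37 = (480 - 29*(-19)) + 37 = (480 + 551) + 37 = 1031 + 37 = 1068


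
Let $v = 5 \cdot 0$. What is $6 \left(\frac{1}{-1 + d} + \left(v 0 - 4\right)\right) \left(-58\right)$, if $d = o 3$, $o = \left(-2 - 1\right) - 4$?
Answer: $\frac{15486}{11} \approx 1407.8$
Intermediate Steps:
$o = -7$ ($o = -3 - 4 = -7$)
$v = 0$
$d = -21$ ($d = \left(-7\right) 3 = -21$)
$6 \left(\frac{1}{-1 + d} + \left(v 0 - 4\right)\right) \left(-58\right) = 6 \left(\frac{1}{-1 - 21} + \left(0 \cdot 0 - 4\right)\right) \left(-58\right) = 6 \left(\frac{1}{-22} + \left(0 - 4\right)\right) \left(-58\right) = 6 \left(- \frac{1}{22} - 4\right) \left(-58\right) = 6 \left(- \frac{89}{22}\right) \left(-58\right) = \left(- \frac{267}{11}\right) \left(-58\right) = \frac{15486}{11}$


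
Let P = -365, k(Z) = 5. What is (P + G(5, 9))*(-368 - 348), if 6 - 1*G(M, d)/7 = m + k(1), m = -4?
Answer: 236280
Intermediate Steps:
G(M, d) = 35 (G(M, d) = 42 - 7*(-4 + 5) = 42 - 7*1 = 42 - 7 = 35)
(P + G(5, 9))*(-368 - 348) = (-365 + 35)*(-368 - 348) = -330*(-716) = 236280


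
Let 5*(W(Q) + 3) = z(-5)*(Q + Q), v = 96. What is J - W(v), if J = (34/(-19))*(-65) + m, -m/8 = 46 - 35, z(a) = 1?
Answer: -673/95 ≈ -7.0842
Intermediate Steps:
W(Q) = -3 + 2*Q/5 (W(Q) = -3 + (1*(Q + Q))/5 = -3 + (1*(2*Q))/5 = -3 + (2*Q)/5 = -3 + 2*Q/5)
m = -88 (m = -8*(46 - 35) = -8*11 = -88)
J = 538/19 (J = (34/(-19))*(-65) - 88 = (34*(-1/19))*(-65) - 88 = -34/19*(-65) - 88 = 2210/19 - 88 = 538/19 ≈ 28.316)
J - W(v) = 538/19 - (-3 + (⅖)*96) = 538/19 - (-3 + 192/5) = 538/19 - 1*177/5 = 538/19 - 177/5 = -673/95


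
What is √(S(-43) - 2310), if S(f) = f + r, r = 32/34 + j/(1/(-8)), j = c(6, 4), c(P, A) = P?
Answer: I*√693617/17 ≈ 48.99*I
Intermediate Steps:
j = 6
r = -800/17 (r = 32/34 + 6/(1/(-8)) = 32*(1/34) + 6/(-⅛) = 16/17 + 6*(-8) = 16/17 - 48 = -800/17 ≈ -47.059)
S(f) = -800/17 + f (S(f) = f - 800/17 = -800/17 + f)
√(S(-43) - 2310) = √((-800/17 - 43) - 2310) = √(-1531/17 - 2310) = √(-40801/17) = I*√693617/17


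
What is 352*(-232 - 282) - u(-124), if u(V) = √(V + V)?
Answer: -180928 - 2*I*√62 ≈ -1.8093e+5 - 15.748*I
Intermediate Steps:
u(V) = √2*√V (u(V) = √(2*V) = √2*√V)
352*(-232 - 282) - u(-124) = 352*(-232 - 282) - √2*√(-124) = 352*(-514) - √2*2*I*√31 = -180928 - 2*I*√62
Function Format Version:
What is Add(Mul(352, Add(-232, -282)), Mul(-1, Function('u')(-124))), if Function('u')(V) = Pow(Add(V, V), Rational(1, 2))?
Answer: Add(-180928, Mul(-2, I, Pow(62, Rational(1, 2)))) ≈ Add(-1.8093e+5, Mul(-15.748, I))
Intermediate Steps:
Function('u')(V) = Mul(Pow(2, Rational(1, 2)), Pow(V, Rational(1, 2))) (Function('u')(V) = Pow(Mul(2, V), Rational(1, 2)) = Mul(Pow(2, Rational(1, 2)), Pow(V, Rational(1, 2))))
Add(Mul(352, Add(-232, -282)), Mul(-1, Function('u')(-124))) = Add(Mul(352, Add(-232, -282)), Mul(-1, Mul(Pow(2, Rational(1, 2)), Pow(-124, Rational(1, 2))))) = Add(Mul(352, -514), Mul(-1, Mul(Pow(2, Rational(1, 2)), Mul(2, I, Pow(31, Rational(1, 2)))))) = Add(-180928, Mul(-1, Mul(2, I, Pow(62, Rational(1, 2))))) = Add(-180928, Mul(-2, I, Pow(62, Rational(1, 2))))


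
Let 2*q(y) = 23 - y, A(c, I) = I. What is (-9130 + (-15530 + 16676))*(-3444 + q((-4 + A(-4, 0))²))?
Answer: 27468952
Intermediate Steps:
q(y) = 23/2 - y/2 (q(y) = (23 - y)/2 = 23/2 - y/2)
(-9130 + (-15530 + 16676))*(-3444 + q((-4 + A(-4, 0))²)) = (-9130 + (-15530 + 16676))*(-3444 + (23/2 - (-4 + 0)²/2)) = (-9130 + 1146)*(-3444 + (23/2 - ½*(-4)²)) = -7984*(-3444 + (23/2 - ½*16)) = -7984*(-3444 + (23/2 - 8)) = -7984*(-3444 + 7/2) = -7984*(-6881/2) = 27468952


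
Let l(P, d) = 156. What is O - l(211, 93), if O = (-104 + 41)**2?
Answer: 3813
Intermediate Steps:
O = 3969 (O = (-63)**2 = 3969)
O - l(211, 93) = 3969 - 1*156 = 3969 - 156 = 3813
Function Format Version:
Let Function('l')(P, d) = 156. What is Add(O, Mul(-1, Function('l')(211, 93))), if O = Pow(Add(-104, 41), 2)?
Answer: 3813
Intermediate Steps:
O = 3969 (O = Pow(-63, 2) = 3969)
Add(O, Mul(-1, Function('l')(211, 93))) = Add(3969, Mul(-1, 156)) = Add(3969, -156) = 3813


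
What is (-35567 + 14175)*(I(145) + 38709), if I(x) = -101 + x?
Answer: -829004176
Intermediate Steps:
(-35567 + 14175)*(I(145) + 38709) = (-35567 + 14175)*((-101 + 145) + 38709) = -21392*(44 + 38709) = -21392*38753 = -829004176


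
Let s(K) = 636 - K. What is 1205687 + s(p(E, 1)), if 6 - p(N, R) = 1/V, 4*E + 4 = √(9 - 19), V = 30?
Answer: 36189511/30 ≈ 1.2063e+6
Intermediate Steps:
E = -1 + I*√10/4 (E = -1 + √(9 - 19)/4 = -1 + √(-10)/4 = -1 + (I*√10)/4 = -1 + I*√10/4 ≈ -1.0 + 0.79057*I)
p(N, R) = 179/30 (p(N, R) = 6 - 1/30 = 179/30)
1205687 + s(p(E, 1)) = 1205687 + (636 - 1*179/30) = 1205687 + (636 - 179/30) = 1205687 + 18901/30 = 36189511/30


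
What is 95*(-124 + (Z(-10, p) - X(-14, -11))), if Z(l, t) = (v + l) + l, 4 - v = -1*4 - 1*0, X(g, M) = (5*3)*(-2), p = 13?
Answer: -10070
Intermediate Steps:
X(g, M) = -30 (X(g, M) = 15*(-2) = -30)
v = 8 (v = 4 - (-1*4 - 1*0) = 4 - (-4 + 0) = 4 - 1*(-4) = 4 + 4 = 8)
Z(l, t) = 8 + 2*l (Z(l, t) = (8 + l) + l = 8 + 2*l)
95*(-124 + (Z(-10, p) - X(-14, -11))) = 95*(-124 + ((8 + 2*(-10)) - 1*(-30))) = 95*(-124 + ((8 - 20) + 30)) = 95*(-124 + (-12 + 30)) = 95*(-124 + 18) = 95*(-106) = -10070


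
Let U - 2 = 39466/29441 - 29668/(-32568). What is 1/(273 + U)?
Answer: 4062858/1126433341 ≈ 0.0036068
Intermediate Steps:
U = 17273107/4062858 (U = 2 + (39466/29441 - 29668/(-32568)) = 2 + (39466*(1/29441) - 29668*(-1/32568)) = 2 + (39466/29441 + 7417/8142) = 2 + 9147391/4062858 = 17273107/4062858 ≈ 4.2515)
1/(273 + U) = 1/(273 + 17273107/4062858) = 1/(1126433341/4062858) = 4062858/1126433341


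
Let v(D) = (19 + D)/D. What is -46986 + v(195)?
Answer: -9162056/195 ≈ -46985.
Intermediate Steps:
v(D) = (19 + D)/D
-46986 + v(195) = -46986 + (19 + 195)/195 = -46986 + (1/195)*214 = -46986 + 214/195 = -9162056/195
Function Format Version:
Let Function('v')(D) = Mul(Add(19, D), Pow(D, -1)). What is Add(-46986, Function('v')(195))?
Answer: Rational(-9162056, 195) ≈ -46985.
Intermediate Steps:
Function('v')(D) = Mul(Pow(D, -1), Add(19, D))
Add(-46986, Function('v')(195)) = Add(-46986, Mul(Pow(195, -1), Add(19, 195))) = Add(-46986, Mul(Rational(1, 195), 214)) = Add(-46986, Rational(214, 195)) = Rational(-9162056, 195)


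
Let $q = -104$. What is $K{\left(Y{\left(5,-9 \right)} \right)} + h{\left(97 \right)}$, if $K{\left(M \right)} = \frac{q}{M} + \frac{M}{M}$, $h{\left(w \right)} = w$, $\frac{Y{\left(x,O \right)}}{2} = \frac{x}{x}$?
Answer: $46$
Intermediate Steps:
$Y{\left(x,O \right)} = 2$ ($Y{\left(x,O \right)} = 2 \frac{x}{x} = 2 \cdot 1 = 2$)
$K{\left(M \right)} = 1 - \frac{104}{M}$ ($K{\left(M \right)} = - \frac{104}{M} + \frac{M}{M} = - \frac{104}{M} + 1 = 1 - \frac{104}{M}$)
$K{\left(Y{\left(5,-9 \right)} \right)} + h{\left(97 \right)} = \frac{-104 + 2}{2} + 97 = \frac{1}{2} \left(-102\right) + 97 = -51 + 97 = 46$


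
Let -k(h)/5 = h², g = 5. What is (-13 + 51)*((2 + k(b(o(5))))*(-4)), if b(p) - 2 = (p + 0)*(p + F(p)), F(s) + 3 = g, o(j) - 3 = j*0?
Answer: 219336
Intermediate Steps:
o(j) = 3 (o(j) = 3 + j*0 = 3 + 0 = 3)
F(s) = 2 (F(s) = -3 + 5 = 2)
b(p) = 2 + p*(2 + p) (b(p) = 2 + (p + 0)*(p + 2) = 2 + p*(2 + p))
k(h) = -5*h²
(-13 + 51)*((2 + k(b(o(5))))*(-4)) = (-13 + 51)*((2 - 5*(2 + 3² + 2*3)²)*(-4)) = 38*((2 - 5*(2 + 9 + 6)²)*(-4)) = 38*((2 - 5*17²)*(-4)) = 38*((2 - 5*289)*(-4)) = 38*((2 - 1445)*(-4)) = 38*(-1443*(-4)) = 38*5772 = 219336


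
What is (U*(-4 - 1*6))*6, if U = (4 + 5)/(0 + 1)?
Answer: -540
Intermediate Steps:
U = 9 (U = 9/1 = 9*1 = 9)
(U*(-4 - 1*6))*6 = (9*(-4 - 1*6))*6 = (9*(-4 - 6))*6 = (9*(-10))*6 = -90*6 = -540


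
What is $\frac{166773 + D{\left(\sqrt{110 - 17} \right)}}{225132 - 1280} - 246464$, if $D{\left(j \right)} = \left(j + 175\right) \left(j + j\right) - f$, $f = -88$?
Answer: $- \frac{55171292281}{223852} + \frac{175 \sqrt{93}}{111926} \approx -2.4646 \cdot 10^{5}$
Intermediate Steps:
$D{\left(j \right)} = 88 + 2 j \left(175 + j\right)$ ($D{\left(j \right)} = \left(j + 175\right) \left(j + j\right) - -88 = \left(175 + j\right) 2 j + 88 = 2 j \left(175 + j\right) + 88 = 88 + 2 j \left(175 + j\right)$)
$\frac{166773 + D{\left(\sqrt{110 - 17} \right)}}{225132 - 1280} - 246464 = \frac{166773 + \left(88 + 2 \left(\sqrt{110 - 17}\right)^{2} + 350 \sqrt{110 - 17}\right)}{225132 - 1280} - 246464 = \frac{166773 + \left(88 + 2 \left(\sqrt{93}\right)^{2} + 350 \sqrt{93}\right)}{223852} - 246464 = \left(166773 + \left(88 + 2 \cdot 93 + 350 \sqrt{93}\right)\right) \frac{1}{223852} - 246464 = \left(166773 + \left(88 + 186 + 350 \sqrt{93}\right)\right) \frac{1}{223852} - 246464 = \left(166773 + \left(274 + 350 \sqrt{93}\right)\right) \frac{1}{223852} - 246464 = \left(167047 + 350 \sqrt{93}\right) \frac{1}{223852} - 246464 = \left(\frac{167047}{223852} + \frac{175 \sqrt{93}}{111926}\right) - 246464 = - \frac{55171292281}{223852} + \frac{175 \sqrt{93}}{111926}$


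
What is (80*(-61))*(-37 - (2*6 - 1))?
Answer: 234240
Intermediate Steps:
(80*(-61))*(-37 - (2*6 - 1)) = -4880*(-37 - (12 - 1)) = -4880*(-37 - 1*11) = -4880*(-37 - 11) = -4880*(-48) = 234240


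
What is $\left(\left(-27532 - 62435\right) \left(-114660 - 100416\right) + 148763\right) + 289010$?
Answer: $19350180265$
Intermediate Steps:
$\left(\left(-27532 - 62435\right) \left(-114660 - 100416\right) + 148763\right) + 289010 = \left(- 89967 \left(-114660 - 100416\right) + 148763\right) + 289010 = \left(\left(-89967\right) \left(-215076\right) + 148763\right) + 289010 = \left(19349742492 + 148763\right) + 289010 = 19349891255 + 289010 = 19350180265$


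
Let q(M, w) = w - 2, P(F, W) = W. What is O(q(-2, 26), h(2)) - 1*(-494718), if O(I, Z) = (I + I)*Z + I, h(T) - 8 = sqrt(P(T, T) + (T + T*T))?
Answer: 495126 + 96*sqrt(2) ≈ 4.9526e+5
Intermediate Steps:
q(M, w) = -2 + w
h(T) = 8 + sqrt(T**2 + 2*T) (h(T) = 8 + sqrt(T + (T + T*T)) = 8 + sqrt(T + (T + T**2)) = 8 + sqrt(T**2 + 2*T))
O(I, Z) = I + 2*I*Z (O(I, Z) = (2*I)*Z + I = 2*I*Z + I = I + 2*I*Z)
O(q(-2, 26), h(2)) - 1*(-494718) = (-2 + 26)*(1 + 2*(8 + sqrt(2*(2 + 2)))) - 1*(-494718) = 24*(1 + 2*(8 + sqrt(2*4))) + 494718 = 24*(1 + 2*(8 + sqrt(8))) + 494718 = 24*(1 + 2*(8 + 2*sqrt(2))) + 494718 = 24*(1 + (16 + 4*sqrt(2))) + 494718 = 24*(17 + 4*sqrt(2)) + 494718 = (408 + 96*sqrt(2)) + 494718 = 495126 + 96*sqrt(2)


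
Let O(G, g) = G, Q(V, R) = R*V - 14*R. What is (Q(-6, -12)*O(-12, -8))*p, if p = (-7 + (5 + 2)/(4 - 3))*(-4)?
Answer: 0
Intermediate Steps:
Q(V, R) = -14*R + R*V
p = 0 (p = (-7 + 7/1)*(-4) = (-7 + 7*1)*(-4) = (-7 + 7)*(-4) = 0*(-4) = 0)
(Q(-6, -12)*O(-12, -8))*p = (-12*(-14 - 6)*(-12))*0 = (-12*(-20)*(-12))*0 = (240*(-12))*0 = -2880*0 = 0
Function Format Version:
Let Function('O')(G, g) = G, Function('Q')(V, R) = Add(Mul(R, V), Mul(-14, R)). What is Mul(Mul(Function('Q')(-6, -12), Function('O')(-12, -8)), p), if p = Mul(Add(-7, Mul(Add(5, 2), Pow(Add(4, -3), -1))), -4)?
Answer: 0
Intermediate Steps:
Function('Q')(V, R) = Add(Mul(-14, R), Mul(R, V))
p = 0 (p = Mul(Add(-7, Mul(7, Pow(1, -1))), -4) = Mul(Add(-7, Mul(7, 1)), -4) = Mul(Add(-7, 7), -4) = Mul(0, -4) = 0)
Mul(Mul(Function('Q')(-6, -12), Function('O')(-12, -8)), p) = Mul(Mul(Mul(-12, Add(-14, -6)), -12), 0) = Mul(Mul(Mul(-12, -20), -12), 0) = Mul(Mul(240, -12), 0) = Mul(-2880, 0) = 0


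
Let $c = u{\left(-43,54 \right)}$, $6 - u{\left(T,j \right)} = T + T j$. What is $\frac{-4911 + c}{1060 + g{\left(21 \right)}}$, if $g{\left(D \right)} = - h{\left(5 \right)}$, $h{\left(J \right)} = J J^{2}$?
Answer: $- \frac{508}{187} \approx -2.7166$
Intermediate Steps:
$h{\left(J \right)} = J^{3}$
$g{\left(D \right)} = -125$ ($g{\left(D \right)} = - 5^{3} = \left(-1\right) 125 = -125$)
$u{\left(T,j \right)} = 6 - T - T j$ ($u{\left(T,j \right)} = 6 - \left(T + T j\right) = 6 - T - T j$)
$c = 2371$ ($c = 6 - -43 - \left(-43\right) 54 = 6 + 43 + 2322 = 2371$)
$\frac{-4911 + c}{1060 + g{\left(21 \right)}} = \frac{-4911 + 2371}{1060 - 125} = - \frac{2540}{935} = \left(-2540\right) \frac{1}{935} = - \frac{508}{187}$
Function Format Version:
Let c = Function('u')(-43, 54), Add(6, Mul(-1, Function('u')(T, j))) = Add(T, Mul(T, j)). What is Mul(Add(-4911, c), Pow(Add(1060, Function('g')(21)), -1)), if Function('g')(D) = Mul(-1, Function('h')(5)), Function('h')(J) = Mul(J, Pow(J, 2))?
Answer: Rational(-508, 187) ≈ -2.7166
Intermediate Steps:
Function('h')(J) = Pow(J, 3)
Function('g')(D) = -125 (Function('g')(D) = Mul(-1, Pow(5, 3)) = Mul(-1, 125) = -125)
Function('u')(T, j) = Add(6, Mul(-1, T), Mul(-1, T, j)) (Function('u')(T, j) = Add(6, Mul(-1, Add(T, Mul(T, j)))) = Add(6, Add(Mul(-1, T), Mul(-1, T, j))) = Add(6, Mul(-1, T), Mul(-1, T, j)))
c = 2371 (c = Add(6, Mul(-1, -43), Mul(-1, -43, 54)) = Add(6, 43, 2322) = 2371)
Mul(Add(-4911, c), Pow(Add(1060, Function('g')(21)), -1)) = Mul(Add(-4911, 2371), Pow(Add(1060, -125), -1)) = Mul(-2540, Pow(935, -1)) = Mul(-2540, Rational(1, 935)) = Rational(-508, 187)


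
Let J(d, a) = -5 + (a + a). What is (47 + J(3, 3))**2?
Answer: 2304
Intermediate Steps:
J(d, a) = -5 + 2*a
(47 + J(3, 3))**2 = (47 + (-5 + 2*3))**2 = (47 + (-5 + 6))**2 = (47 + 1)**2 = 48**2 = 2304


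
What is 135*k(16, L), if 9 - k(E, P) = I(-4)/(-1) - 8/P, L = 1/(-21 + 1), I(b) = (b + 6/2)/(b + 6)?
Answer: -40905/2 ≈ -20453.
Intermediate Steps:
I(b) = (3 + b)/(6 + b) (I(b) = (b + 6*(½))/(6 + b) = (b + 3)/(6 + b) = (3 + b)/(6 + b))
L = -1/20 (L = 1/(-20) = -1/20 ≈ -0.050000)
k(E, P) = 17/2 + 8/P (k(E, P) = 9 - (((3 - 4)/(6 - 4))/(-1) - 8/P) = 9 - ((-1/2)*(-1) - 8/P) = 9 - (((½)*(-1))*(-1) - 8/P) = 9 - (-½*(-1) - 8/P) = 9 - (½ - 8/P) = 9 + (-½ + 8/P) = 17/2 + 8/P)
135*k(16, L) = 135*(17/2 + 8/(-1/20)) = 135*(17/2 + 8*(-20)) = 135*(17/2 - 160) = 135*(-303/2) = -40905/2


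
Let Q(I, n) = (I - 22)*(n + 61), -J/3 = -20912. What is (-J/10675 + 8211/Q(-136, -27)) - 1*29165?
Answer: -98407275101/3373300 ≈ -29172.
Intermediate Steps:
J = 62736 (J = -3*(-20912) = 62736)
Q(I, n) = (-22 + I)*(61 + n)
(-J/10675 + 8211/Q(-136, -27)) - 1*29165 = (-1*62736/10675 + 8211/(-1342 - 22*(-27) + 61*(-136) - 136*(-27))) - 1*29165 = (-62736*1/10675 + 8211/(-1342 + 594 - 8296 + 3672)) - 29165 = (-62736/10675 + 8211/(-5372)) - 29165 = (-62736/10675 + 8211*(-1/5372)) - 29165 = (-62736/10675 - 483/316) - 29165 = -24980601/3373300 - 29165 = -98407275101/3373300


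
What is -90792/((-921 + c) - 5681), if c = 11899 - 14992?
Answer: 90792/9695 ≈ 9.3648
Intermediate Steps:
c = -3093
-90792/((-921 + c) - 5681) = -90792/((-921 - 3093) - 5681) = -90792/(-4014 - 5681) = -90792/(-9695) = -90792*(-1/9695) = 90792/9695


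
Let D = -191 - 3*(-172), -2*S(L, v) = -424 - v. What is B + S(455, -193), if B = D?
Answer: 881/2 ≈ 440.50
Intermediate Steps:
S(L, v) = 212 + v/2 (S(L, v) = -(-424 - v)/2 = 212 + v/2)
D = 325 (D = -191 + 516 = 325)
B = 325
B + S(455, -193) = 325 + (212 + (½)*(-193)) = 325 + (212 - 193/2) = 325 + 231/2 = 881/2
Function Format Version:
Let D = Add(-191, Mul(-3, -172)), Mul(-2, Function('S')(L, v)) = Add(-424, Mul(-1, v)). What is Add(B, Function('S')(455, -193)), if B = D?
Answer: Rational(881, 2) ≈ 440.50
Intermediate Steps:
Function('S')(L, v) = Add(212, Mul(Rational(1, 2), v)) (Function('S')(L, v) = Mul(Rational(-1, 2), Add(-424, Mul(-1, v))) = Add(212, Mul(Rational(1, 2), v)))
D = 325 (D = Add(-191, 516) = 325)
B = 325
Add(B, Function('S')(455, -193)) = Add(325, Add(212, Mul(Rational(1, 2), -193))) = Add(325, Add(212, Rational(-193, 2))) = Add(325, Rational(231, 2)) = Rational(881, 2)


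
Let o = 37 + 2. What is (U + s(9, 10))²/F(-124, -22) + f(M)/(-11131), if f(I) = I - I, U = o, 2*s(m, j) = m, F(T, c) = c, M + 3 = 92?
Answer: -7569/88 ≈ -86.011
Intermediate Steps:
M = 89 (M = -3 + 92 = 89)
s(m, j) = m/2
o = 39
U = 39
f(I) = 0
(U + s(9, 10))²/F(-124, -22) + f(M)/(-11131) = (39 + (½)*9)²/(-22) + 0/(-11131) = (39 + 9/2)²*(-1/22) + 0*(-1/11131) = (87/2)²*(-1/22) + 0 = (7569/4)*(-1/22) + 0 = -7569/88 + 0 = -7569/88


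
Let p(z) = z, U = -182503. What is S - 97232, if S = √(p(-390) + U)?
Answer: -97232 + I*√182893 ≈ -97232.0 + 427.66*I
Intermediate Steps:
S = I*√182893 (S = √(-390 - 182503) = √(-182893) = I*√182893 ≈ 427.66*I)
S - 97232 = I*√182893 - 97232 = -97232 + I*√182893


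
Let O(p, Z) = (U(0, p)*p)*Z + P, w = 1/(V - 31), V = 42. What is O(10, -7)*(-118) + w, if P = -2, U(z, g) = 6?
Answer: 547757/11 ≈ 49796.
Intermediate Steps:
w = 1/11 (w = 1/(42 - 31) = 1/11 ≈ 0.090909)
O(p, Z) = -2 + 6*Z*p (O(p, Z) = (6*p)*Z - 2 = 6*Z*p - 2 = -2 + 6*Z*p)
O(10, -7)*(-118) + w = (-2 + 6*(-7)*10)*(-118) + 1/11 = (-2 - 420)*(-118) + 1/11 = -422*(-118) + 1/11 = 49796 + 1/11 = 547757/11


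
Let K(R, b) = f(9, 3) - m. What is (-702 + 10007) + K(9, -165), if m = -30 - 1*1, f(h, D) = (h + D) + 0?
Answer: 9348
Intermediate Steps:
f(h, D) = D + h (f(h, D) = (D + h) + 0 = D + h)
m = -31 (m = -30 - 1 = -31)
K(R, b) = 43 (K(R, b) = (3 + 9) - 1*(-31) = 12 + 31 = 43)
(-702 + 10007) + K(9, -165) = (-702 + 10007) + 43 = 9305 + 43 = 9348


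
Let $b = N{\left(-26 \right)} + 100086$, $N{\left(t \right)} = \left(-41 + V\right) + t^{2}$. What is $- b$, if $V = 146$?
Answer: $-100867$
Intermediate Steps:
$N{\left(t \right)} = 105 + t^{2}$ ($N{\left(t \right)} = \left(-41 + 146\right) + t^{2} = 105 + t^{2}$)
$b = 100867$ ($b = \left(105 + \left(-26\right)^{2}\right) + 100086 = \left(105 + 676\right) + 100086 = 781 + 100086 = 100867$)
$- b = \left(-1\right) 100867 = -100867$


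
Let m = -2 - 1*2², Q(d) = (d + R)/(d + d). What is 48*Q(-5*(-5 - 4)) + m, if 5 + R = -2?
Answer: 214/15 ≈ 14.267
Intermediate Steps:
R = -7 (R = -5 - 2 = -7)
Q(d) = (-7 + d)/(2*d) (Q(d) = (d - 7)/(d + d) = (-7 + d)/((2*d)) = (-7 + d)*(1/(2*d)) = (-7 + d)/(2*d))
m = -6 (m = -2 - 1*4 = -2 - 4 = -6)
48*Q(-5*(-5 - 4)) + m = 48*((-7 - 5*(-5 - 4))/(2*((-5*(-5 - 4))))) - 6 = 48*((-7 - 5*(-9))/(2*((-5*(-9))))) - 6 = 48*((½)*(-7 + 45)/45) - 6 = 48*((½)*(1/45)*38) - 6 = 48*(19/45) - 6 = 304/15 - 6 = 214/15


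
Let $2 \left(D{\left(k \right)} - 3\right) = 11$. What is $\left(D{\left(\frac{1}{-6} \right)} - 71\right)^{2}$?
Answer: $\frac{15625}{4} \approx 3906.3$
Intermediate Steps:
$D{\left(k \right)} = \frac{17}{2}$ ($D{\left(k \right)} = 3 + \frac{1}{2} \cdot 11 = 3 + \frac{11}{2} = \frac{17}{2}$)
$\left(D{\left(\frac{1}{-6} \right)} - 71\right)^{2} = \left(\frac{17}{2} - 71\right)^{2} = \left(- \frac{125}{2}\right)^{2} = \frac{15625}{4}$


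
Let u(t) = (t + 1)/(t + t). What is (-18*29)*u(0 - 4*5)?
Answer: -4959/20 ≈ -247.95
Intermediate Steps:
u(t) = (1 + t)/(2*t) (u(t) = (1 + t)/((2*t)) = (1 + t)*(1/(2*t)) = (1 + t)/(2*t))
(-18*29)*u(0 - 4*5) = (-18*29)*((1 + (0 - 4*5))/(2*(0 - 4*5))) = -261*(1 + (0 - 20))/(0 - 20) = -261*(1 - 20)/(-20) = -261*(-1)*(-19)/20 = -522*19/40 = -4959/20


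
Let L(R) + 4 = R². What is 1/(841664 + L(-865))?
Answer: 1/1589885 ≈ 6.2898e-7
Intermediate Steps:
L(R) = -4 + R²
1/(841664 + L(-865)) = 1/(841664 + (-4 + (-865)²)) = 1/(841664 + (-4 + 748225)) = 1/(841664 + 748221) = 1/1589885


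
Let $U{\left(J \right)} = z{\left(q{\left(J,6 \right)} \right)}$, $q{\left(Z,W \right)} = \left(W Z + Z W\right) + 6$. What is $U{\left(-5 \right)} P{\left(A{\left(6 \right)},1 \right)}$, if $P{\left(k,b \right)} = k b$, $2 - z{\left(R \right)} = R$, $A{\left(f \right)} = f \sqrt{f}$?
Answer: $336 \sqrt{6} \approx 823.03$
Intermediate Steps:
$A{\left(f \right)} = f^{\frac{3}{2}}$
$q{\left(Z,W \right)} = 6 + 2 W Z$ ($q{\left(Z,W \right)} = \left(W Z + W Z\right) + 6 = 2 W Z + 6 = 6 + 2 W Z$)
$z{\left(R \right)} = 2 - R$
$U{\left(J \right)} = -4 - 12 J$ ($U{\left(J \right)} = 2 - \left(6 + 2 \cdot 6 J\right) = 2 - \left(6 + 12 J\right) = -4 - 12 J$)
$P{\left(k,b \right)} = b k$
$U{\left(-5 \right)} P{\left(A{\left(6 \right)},1 \right)} = \left(-4 - -60\right) 1 \cdot 6^{\frac{3}{2}} = \left(-4 + 60\right) 1 \cdot 6 \sqrt{6} = 56 \cdot 6 \sqrt{6} = 336 \sqrt{6}$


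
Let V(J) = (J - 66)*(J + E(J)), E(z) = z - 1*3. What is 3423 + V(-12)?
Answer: 5529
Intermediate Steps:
E(z) = -3 + z (E(z) = z - 3 = -3 + z)
V(J) = (-66 + J)*(-3 + 2*J) (V(J) = (J - 66)*(J + (-3 + J)) = (-66 + J)*(-3 + 2*J))
3423 + V(-12) = 3423 + (198 - 135*(-12) + 2*(-12)²) = 3423 + (198 + 1620 + 2*144) = 3423 + (198 + 1620 + 288) = 3423 + 2106 = 5529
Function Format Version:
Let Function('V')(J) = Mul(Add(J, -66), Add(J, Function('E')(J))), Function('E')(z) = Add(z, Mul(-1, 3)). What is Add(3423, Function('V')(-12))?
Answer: 5529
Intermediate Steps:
Function('E')(z) = Add(-3, z) (Function('E')(z) = Add(z, -3) = Add(-3, z))
Function('V')(J) = Mul(Add(-66, J), Add(-3, Mul(2, J))) (Function('V')(J) = Mul(Add(J, -66), Add(J, Add(-3, J))) = Mul(Add(-66, J), Add(-3, Mul(2, J))))
Add(3423, Function('V')(-12)) = Add(3423, Add(198, Mul(-135, -12), Mul(2, Pow(-12, 2)))) = Add(3423, Add(198, 1620, Mul(2, 144))) = Add(3423, Add(198, 1620, 288)) = Add(3423, 2106) = 5529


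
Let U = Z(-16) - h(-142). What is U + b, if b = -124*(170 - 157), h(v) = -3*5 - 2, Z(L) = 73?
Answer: -1522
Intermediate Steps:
h(v) = -17 (h(v) = -15 - 2 = -17)
U = 90 (U = 73 - 1*(-17) = 73 + 17 = 90)
b = -1612 (b = -124*13 = -1612)
U + b = 90 - 1612 = -1522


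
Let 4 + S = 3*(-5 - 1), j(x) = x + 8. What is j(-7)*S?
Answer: -22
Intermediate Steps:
j(x) = 8 + x
S = -22 (S = -4 + 3*(-5 - 1) = -4 + 3*(-6) = -4 - 18 = -22)
j(-7)*S = (8 - 7)*(-22) = 1*(-22) = -22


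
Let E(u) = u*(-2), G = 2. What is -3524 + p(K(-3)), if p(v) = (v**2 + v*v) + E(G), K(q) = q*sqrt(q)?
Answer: -3582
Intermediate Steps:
E(u) = -2*u
K(q) = q**(3/2)
p(v) = -4 + 2*v**2 (p(v) = (v**2 + v*v) - 2*2 = (v**2 + v**2) - 4 = 2*v**2 - 4 = -4 + 2*v**2)
-3524 + p(K(-3)) = -3524 + (-4 + 2*((-3)**(3/2))**2) = -3524 + (-4 + 2*(-3*I*sqrt(3))**2) = -3524 + (-4 + 2*(-27)) = -3524 + (-4 - 54) = -3524 - 58 = -3582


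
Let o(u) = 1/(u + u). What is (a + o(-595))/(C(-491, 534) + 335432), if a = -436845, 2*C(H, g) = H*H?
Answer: -519845551/542607275 ≈ -0.95805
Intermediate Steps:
C(H, g) = H**2/2 (C(H, g) = (H*H)/2 = H**2/2)
o(u) = 1/(2*u)
(a + o(-595))/(C(-491, 534) + 335432) = (-436845 + (1/2)/(-595))/((1/2)*(-491)**2 + 335432) = (-436845 + (1/2)*(-1/595))/((1/2)*241081 + 335432) = (-436845 - 1/1190)/(241081/2 + 335432) = -519845551/(1190*911945/2) = -519845551/1190*2/911945 = -519845551/542607275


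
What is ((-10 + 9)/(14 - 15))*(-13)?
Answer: -13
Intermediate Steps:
((-10 + 9)/(14 - 15))*(-13) = -1/(-1)*(-13) = -1*(-1)*(-13) = 1*(-13) = -13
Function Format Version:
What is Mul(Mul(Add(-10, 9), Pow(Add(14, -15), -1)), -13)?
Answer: -13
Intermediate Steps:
Mul(Mul(Add(-10, 9), Pow(Add(14, -15), -1)), -13) = Mul(Mul(-1, Pow(-1, -1)), -13) = Mul(Mul(-1, -1), -13) = Mul(1, -13) = -13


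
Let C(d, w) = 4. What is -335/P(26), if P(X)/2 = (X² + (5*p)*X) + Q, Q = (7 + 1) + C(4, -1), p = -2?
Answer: -335/856 ≈ -0.39136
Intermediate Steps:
Q = 12 (Q = (7 + 1) + 4 = 8 + 4 = 12)
P(X) = 24 - 20*X + 2*X² (P(X) = 2*((X² + (5*(-2))*X) + 12) = 2*((X² - 10*X) + 12) = 2*(12 + X² - 10*X) = 24 - 20*X + 2*X²)
-335/P(26) = -335/(24 - 20*26 + 2*26²) = -335/(24 - 520 + 2*676) = -335/(24 - 520 + 1352) = -335/856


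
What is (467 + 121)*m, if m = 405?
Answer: 238140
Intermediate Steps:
(467 + 121)*m = (467 + 121)*405 = 588*405 = 238140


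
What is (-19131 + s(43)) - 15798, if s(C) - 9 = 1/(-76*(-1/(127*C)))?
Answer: -2648459/76 ≈ -34848.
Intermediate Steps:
s(C) = 9 + 127*C/76 (s(C) = 9 + 1/(-76*(-1/(127*C))) = 9 + 1/(-(-76)/(127*C)) = 9 + 1/(76/(127*C)) = 9 + 127*C/76)
(-19131 + s(43)) - 15798 = (-19131 + (9 + (127/76)*43)) - 15798 = (-19131 + (9 + 5461/76)) - 15798 = (-19131 + 6145/76) - 15798 = -1447811/76 - 15798 = -2648459/76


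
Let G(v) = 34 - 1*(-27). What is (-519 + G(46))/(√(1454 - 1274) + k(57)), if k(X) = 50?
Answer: -1145/116 + 687*√5/580 ≈ -7.2221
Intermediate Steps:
G(v) = 61 (G(v) = 34 + 27 = 61)
(-519 + G(46))/(√(1454 - 1274) + k(57)) = (-519 + 61)/(√(1454 - 1274) + 50) = -458/(√180 + 50) = -458/(6*√5 + 50) = -458/(50 + 6*√5)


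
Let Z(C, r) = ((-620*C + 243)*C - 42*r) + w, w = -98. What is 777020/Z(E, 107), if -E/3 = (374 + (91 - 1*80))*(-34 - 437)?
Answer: -777020/183483560626877 ≈ -4.2348e-9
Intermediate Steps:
E = 544005 (E = -3*(374 + (91 - 1*80))*(-34 - 437) = -3*(374 + (91 - 80))*(-471) = -3*(374 + 11)*(-471) = -1155*(-471) = -3*(-181335) = 544005)
Z(C, r) = -98 - 42*r + C*(243 - 620*C) (Z(C, r) = ((-620*C + 243)*C - 42*r) - 98 = ((243 - 620*C)*C - 42*r) - 98 = (C*(243 - 620*C) - 42*r) - 98 = (-42*r + C*(243 - 620*C)) - 98 = -98 - 42*r + C*(243 - 620*C))
777020/Z(E, 107) = 777020/(-98 - 620*544005² - 42*107 + 243*544005) = 777020/(-98 - 620*295941440025 - 4494 + 132193215) = 777020/(-98 - 183483692815500 - 4494 + 132193215) = 777020/(-183483560626877) = 777020*(-1/183483560626877) = -777020/183483560626877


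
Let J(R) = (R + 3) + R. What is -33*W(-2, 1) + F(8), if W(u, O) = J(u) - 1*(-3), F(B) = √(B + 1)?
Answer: -63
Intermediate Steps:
F(B) = √(1 + B)
J(R) = 3 + 2*R (J(R) = (3 + R) + R = 3 + 2*R)
W(u, O) = 6 + 2*u (W(u, O) = (3 + 2*u) - 1*(-3) = (3 + 2*u) + 3 = 6 + 2*u)
-33*W(-2, 1) + F(8) = -33*(6 + 2*(-2)) + √(1 + 8) = -33*(6 - 4) + √9 = -33*2 + 3 = -66 + 3 = -63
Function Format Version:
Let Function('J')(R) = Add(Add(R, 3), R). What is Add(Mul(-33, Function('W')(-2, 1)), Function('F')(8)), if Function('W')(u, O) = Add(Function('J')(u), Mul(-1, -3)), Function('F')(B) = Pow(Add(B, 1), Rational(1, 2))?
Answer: -63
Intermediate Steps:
Function('F')(B) = Pow(Add(1, B), Rational(1, 2))
Function('J')(R) = Add(3, Mul(2, R)) (Function('J')(R) = Add(Add(3, R), R) = Add(3, Mul(2, R)))
Function('W')(u, O) = Add(6, Mul(2, u)) (Function('W')(u, O) = Add(Add(3, Mul(2, u)), Mul(-1, -3)) = Add(Add(3, Mul(2, u)), 3) = Add(6, Mul(2, u)))
Add(Mul(-33, Function('W')(-2, 1)), Function('F')(8)) = Add(Mul(-33, Add(6, Mul(2, -2))), Pow(Add(1, 8), Rational(1, 2))) = Add(Mul(-33, Add(6, -4)), Pow(9, Rational(1, 2))) = Add(Mul(-33, 2), 3) = Add(-66, 3) = -63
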